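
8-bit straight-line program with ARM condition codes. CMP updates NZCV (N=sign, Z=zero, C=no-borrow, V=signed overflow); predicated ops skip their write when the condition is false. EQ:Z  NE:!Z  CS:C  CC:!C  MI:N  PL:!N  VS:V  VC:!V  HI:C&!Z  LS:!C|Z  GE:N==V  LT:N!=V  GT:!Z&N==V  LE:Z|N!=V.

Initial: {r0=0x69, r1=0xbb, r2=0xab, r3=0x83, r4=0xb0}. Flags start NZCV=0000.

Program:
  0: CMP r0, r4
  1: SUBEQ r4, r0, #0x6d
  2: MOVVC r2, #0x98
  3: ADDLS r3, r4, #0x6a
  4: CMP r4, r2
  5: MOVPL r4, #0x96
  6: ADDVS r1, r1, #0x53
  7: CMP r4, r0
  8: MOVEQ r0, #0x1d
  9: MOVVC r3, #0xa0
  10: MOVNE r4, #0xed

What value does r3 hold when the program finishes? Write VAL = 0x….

0: ✓ CMP  NZCV=1001
1: · SUBEQ
2: · MOVVC
3: ✓ ADDLS  r3←0x1a
4: ✓ CMP  NZCV=0010
5: ✓ MOVPL  r4←0x96
6: · ADDVS
7: ✓ CMP  NZCV=0011
8: · MOVEQ
9: · MOVVC
10: ✓ MOVNE  r4←0xed

VAL = 0x1a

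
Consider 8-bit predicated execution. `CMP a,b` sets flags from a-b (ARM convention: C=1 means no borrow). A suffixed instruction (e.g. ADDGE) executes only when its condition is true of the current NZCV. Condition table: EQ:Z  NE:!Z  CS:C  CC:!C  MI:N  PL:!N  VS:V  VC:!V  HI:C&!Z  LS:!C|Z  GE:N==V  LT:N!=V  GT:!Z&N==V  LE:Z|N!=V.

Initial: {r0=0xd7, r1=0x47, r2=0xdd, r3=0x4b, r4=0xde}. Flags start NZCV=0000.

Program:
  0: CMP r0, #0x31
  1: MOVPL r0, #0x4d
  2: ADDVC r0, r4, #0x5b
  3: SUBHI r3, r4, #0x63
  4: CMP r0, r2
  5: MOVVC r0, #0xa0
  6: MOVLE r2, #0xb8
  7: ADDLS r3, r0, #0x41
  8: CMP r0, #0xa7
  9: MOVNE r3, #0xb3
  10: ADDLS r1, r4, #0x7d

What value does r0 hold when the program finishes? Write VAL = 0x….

0: ✓ CMP  NZCV=1010
1: · MOVPL
2: ✓ ADDVC  r0←0x39
3: ✓ SUBHI  r3←0x7b
4: ✓ CMP  NZCV=0000
5: ✓ MOVVC  r0←0xa0
6: · MOVLE
7: ✓ ADDLS  r3←0xe1
8: ✓ CMP  NZCV=1000
9: ✓ MOVNE  r3←0xb3
10: ✓ ADDLS  r1←0x5b

VAL = 0xa0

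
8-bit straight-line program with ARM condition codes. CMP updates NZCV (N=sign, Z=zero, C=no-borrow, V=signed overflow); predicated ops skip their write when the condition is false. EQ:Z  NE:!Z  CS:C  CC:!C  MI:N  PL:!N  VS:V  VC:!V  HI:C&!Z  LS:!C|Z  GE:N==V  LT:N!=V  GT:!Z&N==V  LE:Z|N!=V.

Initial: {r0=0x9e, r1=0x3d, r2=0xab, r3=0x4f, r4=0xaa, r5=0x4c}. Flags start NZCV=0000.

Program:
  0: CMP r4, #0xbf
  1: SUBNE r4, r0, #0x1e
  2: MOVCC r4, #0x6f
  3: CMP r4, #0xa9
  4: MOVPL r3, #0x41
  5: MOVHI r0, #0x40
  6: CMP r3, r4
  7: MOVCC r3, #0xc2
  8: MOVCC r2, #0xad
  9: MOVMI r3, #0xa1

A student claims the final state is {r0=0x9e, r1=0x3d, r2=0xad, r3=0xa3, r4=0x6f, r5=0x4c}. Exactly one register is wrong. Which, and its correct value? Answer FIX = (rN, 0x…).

FIX = (r3, 0xa1)

[0] flags=1000 → (cmp)
[1] flags=1000 NE?T → r4=0x80
[2] flags=1000 CC?T → r4=0x6f
[3] flags=1001 → (cmp)
[4] flags=1001 PL?F → skip
[5] flags=1001 HI?F → skip
[6] flags=1000 → (cmp)
[7] flags=1000 CC?T → r3=0xc2
[8] flags=1000 CC?T → r2=0xad
[9] flags=1000 MI?T → r3=0xa1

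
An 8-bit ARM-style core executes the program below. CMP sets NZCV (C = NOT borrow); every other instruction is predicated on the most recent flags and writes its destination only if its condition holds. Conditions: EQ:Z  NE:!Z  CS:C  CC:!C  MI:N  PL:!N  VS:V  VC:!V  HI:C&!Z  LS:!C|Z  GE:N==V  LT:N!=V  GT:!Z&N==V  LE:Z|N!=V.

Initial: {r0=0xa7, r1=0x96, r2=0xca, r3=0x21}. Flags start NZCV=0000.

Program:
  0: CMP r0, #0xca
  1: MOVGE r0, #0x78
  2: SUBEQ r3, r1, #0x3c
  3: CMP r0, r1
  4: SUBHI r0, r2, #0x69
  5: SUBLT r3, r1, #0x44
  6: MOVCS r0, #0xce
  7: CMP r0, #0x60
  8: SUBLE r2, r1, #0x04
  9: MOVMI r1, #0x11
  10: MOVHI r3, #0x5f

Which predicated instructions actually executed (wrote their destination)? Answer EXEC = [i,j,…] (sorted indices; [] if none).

[0] flags=1000 → (cmp)
[1] flags=1000 GE?F → skip
[2] flags=1000 EQ?F → skip
[3] flags=0010 → (cmp)
[4] flags=0010 HI?T → r0=0x61
[5] flags=0010 LT?F → skip
[6] flags=0010 CS?T → r0=0xce
[7] flags=0011 → (cmp)
[8] flags=0011 LE?T → r2=0x92
[9] flags=0011 MI?F → skip
[10] flags=0011 HI?T → r3=0x5f

EXEC = [4,6,8,10]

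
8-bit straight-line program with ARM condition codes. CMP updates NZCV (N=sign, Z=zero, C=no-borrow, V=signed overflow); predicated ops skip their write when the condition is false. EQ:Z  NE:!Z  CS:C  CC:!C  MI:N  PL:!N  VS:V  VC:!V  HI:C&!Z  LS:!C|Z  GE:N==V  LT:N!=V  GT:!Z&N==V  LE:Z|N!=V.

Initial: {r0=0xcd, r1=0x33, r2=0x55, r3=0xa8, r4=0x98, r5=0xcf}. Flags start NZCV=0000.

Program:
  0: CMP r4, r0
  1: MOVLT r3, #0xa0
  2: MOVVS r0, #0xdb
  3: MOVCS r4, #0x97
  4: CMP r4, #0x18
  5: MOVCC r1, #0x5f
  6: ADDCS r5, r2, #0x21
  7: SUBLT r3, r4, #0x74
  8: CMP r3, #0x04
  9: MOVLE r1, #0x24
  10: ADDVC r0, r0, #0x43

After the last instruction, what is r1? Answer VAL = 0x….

VAL = 0x33

0: ✓ CMP  NZCV=1000
1: ✓ MOVLT  r3←0xa0
2: · MOVVS
3: · MOVCS
4: ✓ CMP  NZCV=1010
5: · MOVCC
6: ✓ ADDCS  r5←0x76
7: ✓ SUBLT  r3←0x24
8: ✓ CMP  NZCV=0010
9: · MOVLE
10: ✓ ADDVC  r0←0x10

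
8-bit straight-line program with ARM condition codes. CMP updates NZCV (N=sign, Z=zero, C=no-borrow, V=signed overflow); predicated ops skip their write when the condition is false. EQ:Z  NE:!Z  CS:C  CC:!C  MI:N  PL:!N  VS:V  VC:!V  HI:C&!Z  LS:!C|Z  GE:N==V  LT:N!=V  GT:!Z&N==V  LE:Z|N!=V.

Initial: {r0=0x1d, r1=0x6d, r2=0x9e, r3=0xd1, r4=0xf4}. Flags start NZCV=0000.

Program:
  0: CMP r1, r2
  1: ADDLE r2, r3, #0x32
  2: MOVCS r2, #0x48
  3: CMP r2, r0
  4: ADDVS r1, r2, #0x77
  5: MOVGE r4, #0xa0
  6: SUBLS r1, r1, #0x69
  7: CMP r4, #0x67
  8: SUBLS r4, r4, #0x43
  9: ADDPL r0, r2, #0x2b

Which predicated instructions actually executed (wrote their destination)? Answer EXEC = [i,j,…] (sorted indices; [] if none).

[0] flags=1001 → (cmp)
[1] flags=1001 LE?F → skip
[2] flags=1001 CS?F → skip
[3] flags=1010 → (cmp)
[4] flags=1010 VS?F → skip
[5] flags=1010 GE?F → skip
[6] flags=1010 LS?F → skip
[7] flags=1010 → (cmp)
[8] flags=1010 LS?F → skip
[9] flags=1010 PL?F → skip

EXEC = []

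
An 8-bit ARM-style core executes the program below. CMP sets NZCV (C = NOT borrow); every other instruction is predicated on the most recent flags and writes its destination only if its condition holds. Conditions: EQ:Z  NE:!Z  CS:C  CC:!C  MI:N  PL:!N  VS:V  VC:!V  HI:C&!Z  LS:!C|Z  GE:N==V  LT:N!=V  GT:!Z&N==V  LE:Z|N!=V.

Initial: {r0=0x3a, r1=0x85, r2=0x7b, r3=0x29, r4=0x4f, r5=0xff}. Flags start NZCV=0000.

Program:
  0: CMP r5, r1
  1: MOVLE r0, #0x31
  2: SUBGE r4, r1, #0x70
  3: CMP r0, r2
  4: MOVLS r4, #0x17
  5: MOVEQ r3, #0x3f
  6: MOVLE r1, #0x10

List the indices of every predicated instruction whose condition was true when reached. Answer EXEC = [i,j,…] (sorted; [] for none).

[0] flags=0010 → (cmp)
[1] flags=0010 LE?F → skip
[2] flags=0010 GE?T → r4=0x15
[3] flags=1000 → (cmp)
[4] flags=1000 LS?T → r4=0x17
[5] flags=1000 EQ?F → skip
[6] flags=1000 LE?T → r1=0x10

EXEC = [2,4,6]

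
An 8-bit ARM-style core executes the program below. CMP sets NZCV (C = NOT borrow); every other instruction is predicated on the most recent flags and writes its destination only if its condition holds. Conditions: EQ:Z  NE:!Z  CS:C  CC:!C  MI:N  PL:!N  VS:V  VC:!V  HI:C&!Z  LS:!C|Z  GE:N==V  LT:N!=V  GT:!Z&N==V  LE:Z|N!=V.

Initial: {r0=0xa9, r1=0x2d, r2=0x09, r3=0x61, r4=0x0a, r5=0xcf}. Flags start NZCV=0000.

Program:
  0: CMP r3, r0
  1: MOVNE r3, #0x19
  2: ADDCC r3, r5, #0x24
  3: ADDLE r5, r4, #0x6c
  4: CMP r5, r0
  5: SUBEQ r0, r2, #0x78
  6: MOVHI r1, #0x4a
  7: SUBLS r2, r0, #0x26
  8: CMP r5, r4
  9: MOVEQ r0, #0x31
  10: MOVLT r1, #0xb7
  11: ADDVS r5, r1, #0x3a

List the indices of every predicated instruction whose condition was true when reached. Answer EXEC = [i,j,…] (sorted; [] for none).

EXEC = [1,2,6,10]

0: ✓ CMP  NZCV=1001
1: ✓ MOVNE  r3←0x19
2: ✓ ADDCC  r3←0xf3
3: · ADDLE
4: ✓ CMP  NZCV=0010
5: · SUBEQ
6: ✓ MOVHI  r1←0x4a
7: · SUBLS
8: ✓ CMP  NZCV=1010
9: · MOVEQ
10: ✓ MOVLT  r1←0xb7
11: · ADDVS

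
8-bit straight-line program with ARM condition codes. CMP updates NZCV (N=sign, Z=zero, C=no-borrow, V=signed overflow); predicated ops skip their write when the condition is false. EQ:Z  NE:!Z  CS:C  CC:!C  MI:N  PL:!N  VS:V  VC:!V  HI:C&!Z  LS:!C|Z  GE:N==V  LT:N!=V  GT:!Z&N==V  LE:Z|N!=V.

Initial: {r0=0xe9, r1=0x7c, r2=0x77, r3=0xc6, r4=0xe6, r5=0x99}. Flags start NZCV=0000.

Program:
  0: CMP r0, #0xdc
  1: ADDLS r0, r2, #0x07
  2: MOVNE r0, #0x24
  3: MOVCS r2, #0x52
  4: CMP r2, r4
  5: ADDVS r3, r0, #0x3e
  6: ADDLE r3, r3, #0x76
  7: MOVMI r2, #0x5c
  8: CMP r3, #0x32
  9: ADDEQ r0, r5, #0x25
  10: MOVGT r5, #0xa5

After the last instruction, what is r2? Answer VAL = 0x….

VAL = 0x52

[0] flags=0010 → (cmp)
[1] flags=0010 LS?F → skip
[2] flags=0010 NE?T → r0=0x24
[3] flags=0010 CS?T → r2=0x52
[4] flags=0000 → (cmp)
[5] flags=0000 VS?F → skip
[6] flags=0000 LE?F → skip
[7] flags=0000 MI?F → skip
[8] flags=1010 → (cmp)
[9] flags=1010 EQ?F → skip
[10] flags=1010 GT?F → skip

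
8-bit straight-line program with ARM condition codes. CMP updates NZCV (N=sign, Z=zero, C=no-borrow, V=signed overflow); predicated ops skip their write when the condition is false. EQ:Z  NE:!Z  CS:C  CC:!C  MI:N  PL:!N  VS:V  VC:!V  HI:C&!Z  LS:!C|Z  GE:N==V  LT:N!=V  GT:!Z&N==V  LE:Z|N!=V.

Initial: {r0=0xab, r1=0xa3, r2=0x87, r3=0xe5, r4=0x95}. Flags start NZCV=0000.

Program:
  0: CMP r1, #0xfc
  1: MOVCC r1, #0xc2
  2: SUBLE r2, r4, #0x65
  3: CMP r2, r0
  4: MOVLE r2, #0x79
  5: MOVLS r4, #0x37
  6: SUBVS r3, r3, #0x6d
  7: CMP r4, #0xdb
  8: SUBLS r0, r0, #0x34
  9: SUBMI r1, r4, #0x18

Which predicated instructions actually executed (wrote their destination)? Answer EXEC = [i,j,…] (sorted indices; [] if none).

0: ✓ CMP  NZCV=1000
1: ✓ MOVCC  r1←0xc2
2: ✓ SUBLE  r2←0x30
3: ✓ CMP  NZCV=1001
4: · MOVLE
5: ✓ MOVLS  r4←0x37
6: ✓ SUBVS  r3←0x78
7: ✓ CMP  NZCV=0000
8: ✓ SUBLS  r0←0x77
9: · SUBMI

EXEC = [1,2,5,6,8]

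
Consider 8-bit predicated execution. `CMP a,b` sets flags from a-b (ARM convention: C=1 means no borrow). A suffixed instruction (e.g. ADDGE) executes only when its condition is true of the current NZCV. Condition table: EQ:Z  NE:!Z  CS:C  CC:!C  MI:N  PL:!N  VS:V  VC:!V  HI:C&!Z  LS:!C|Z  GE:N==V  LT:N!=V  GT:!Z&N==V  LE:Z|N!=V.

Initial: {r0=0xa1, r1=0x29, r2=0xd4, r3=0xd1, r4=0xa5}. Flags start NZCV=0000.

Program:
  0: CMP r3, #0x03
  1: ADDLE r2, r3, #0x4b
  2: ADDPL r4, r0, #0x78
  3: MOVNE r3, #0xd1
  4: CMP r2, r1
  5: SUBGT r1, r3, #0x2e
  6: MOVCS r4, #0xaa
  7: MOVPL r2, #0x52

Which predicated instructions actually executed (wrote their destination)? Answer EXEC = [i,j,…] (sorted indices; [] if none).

[0] flags=1010 → (cmp)
[1] flags=1010 LE?T → r2=0x1c
[2] flags=1010 PL?F → skip
[3] flags=1010 NE?T → r3=0xd1
[4] flags=1000 → (cmp)
[5] flags=1000 GT?F → skip
[6] flags=1000 CS?F → skip
[7] flags=1000 PL?F → skip

EXEC = [1,3]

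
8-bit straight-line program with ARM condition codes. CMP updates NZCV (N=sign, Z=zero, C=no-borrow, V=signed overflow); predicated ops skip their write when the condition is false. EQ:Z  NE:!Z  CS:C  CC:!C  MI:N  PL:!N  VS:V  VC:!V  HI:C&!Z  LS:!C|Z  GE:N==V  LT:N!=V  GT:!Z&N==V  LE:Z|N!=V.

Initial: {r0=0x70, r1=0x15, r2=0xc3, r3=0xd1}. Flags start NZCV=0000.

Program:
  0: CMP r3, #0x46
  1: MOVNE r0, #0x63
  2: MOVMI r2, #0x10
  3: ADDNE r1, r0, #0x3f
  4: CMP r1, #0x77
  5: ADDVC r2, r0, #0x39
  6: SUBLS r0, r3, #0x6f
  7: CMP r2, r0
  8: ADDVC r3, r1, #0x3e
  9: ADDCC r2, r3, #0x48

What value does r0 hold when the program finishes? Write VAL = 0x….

[0] flags=1010 → (cmp)
[1] flags=1010 NE?T → r0=0x63
[2] flags=1010 MI?T → r2=0x10
[3] flags=1010 NE?T → r1=0xa2
[4] flags=0011 → (cmp)
[5] flags=0011 VC?F → skip
[6] flags=0011 LS?F → skip
[7] flags=1000 → (cmp)
[8] flags=1000 VC?T → r3=0xe0
[9] flags=1000 CC?T → r2=0x28

VAL = 0x63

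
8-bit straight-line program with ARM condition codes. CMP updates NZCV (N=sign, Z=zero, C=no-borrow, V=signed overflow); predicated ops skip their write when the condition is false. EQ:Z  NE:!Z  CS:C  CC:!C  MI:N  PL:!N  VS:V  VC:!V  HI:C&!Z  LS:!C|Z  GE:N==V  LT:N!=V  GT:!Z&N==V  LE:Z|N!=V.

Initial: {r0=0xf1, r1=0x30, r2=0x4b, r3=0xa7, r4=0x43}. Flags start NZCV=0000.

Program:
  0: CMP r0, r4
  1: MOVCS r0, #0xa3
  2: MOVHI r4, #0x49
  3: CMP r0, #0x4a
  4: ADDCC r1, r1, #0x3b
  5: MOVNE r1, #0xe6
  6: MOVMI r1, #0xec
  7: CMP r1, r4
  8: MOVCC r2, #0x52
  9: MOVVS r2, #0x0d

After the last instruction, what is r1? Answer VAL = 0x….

VAL = 0xe6

0: ✓ CMP  NZCV=1010
1: ✓ MOVCS  r0←0xa3
2: ✓ MOVHI  r4←0x49
3: ✓ CMP  NZCV=0011
4: · ADDCC
5: ✓ MOVNE  r1←0xe6
6: · MOVMI
7: ✓ CMP  NZCV=1010
8: · MOVCC
9: · MOVVS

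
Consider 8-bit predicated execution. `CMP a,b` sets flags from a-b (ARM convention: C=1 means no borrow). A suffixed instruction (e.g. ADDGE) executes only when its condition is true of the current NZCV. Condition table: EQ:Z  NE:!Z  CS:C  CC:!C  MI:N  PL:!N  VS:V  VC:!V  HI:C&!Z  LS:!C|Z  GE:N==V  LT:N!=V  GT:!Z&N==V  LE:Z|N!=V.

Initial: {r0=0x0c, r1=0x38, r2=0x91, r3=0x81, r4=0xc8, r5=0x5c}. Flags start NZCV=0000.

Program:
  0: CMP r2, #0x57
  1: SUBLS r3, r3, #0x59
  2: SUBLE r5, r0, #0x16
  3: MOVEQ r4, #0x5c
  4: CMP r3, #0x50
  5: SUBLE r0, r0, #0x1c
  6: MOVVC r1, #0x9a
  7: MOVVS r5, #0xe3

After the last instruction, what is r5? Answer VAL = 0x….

[0] flags=0011 → (cmp)
[1] flags=0011 LS?F → skip
[2] flags=0011 LE?T → r5=0xf6
[3] flags=0011 EQ?F → skip
[4] flags=0011 → (cmp)
[5] flags=0011 LE?T → r0=0xf0
[6] flags=0011 VC?F → skip
[7] flags=0011 VS?T → r5=0xe3

VAL = 0xe3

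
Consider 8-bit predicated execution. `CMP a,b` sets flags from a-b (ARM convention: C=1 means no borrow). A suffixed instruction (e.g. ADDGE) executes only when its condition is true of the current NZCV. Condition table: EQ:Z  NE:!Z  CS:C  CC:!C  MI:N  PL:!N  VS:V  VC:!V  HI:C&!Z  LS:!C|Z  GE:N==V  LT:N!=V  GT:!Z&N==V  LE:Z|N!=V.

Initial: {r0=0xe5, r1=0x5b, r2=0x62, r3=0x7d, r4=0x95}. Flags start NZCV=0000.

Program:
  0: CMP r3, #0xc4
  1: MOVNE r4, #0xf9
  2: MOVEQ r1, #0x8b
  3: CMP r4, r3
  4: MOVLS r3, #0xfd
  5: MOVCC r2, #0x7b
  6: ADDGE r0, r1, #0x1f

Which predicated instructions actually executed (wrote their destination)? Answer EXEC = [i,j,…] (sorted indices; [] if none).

[0] flags=1001 → (cmp)
[1] flags=1001 NE?T → r4=0xf9
[2] flags=1001 EQ?F → skip
[3] flags=0011 → (cmp)
[4] flags=0011 LS?F → skip
[5] flags=0011 CC?F → skip
[6] flags=0011 GE?F → skip

EXEC = [1]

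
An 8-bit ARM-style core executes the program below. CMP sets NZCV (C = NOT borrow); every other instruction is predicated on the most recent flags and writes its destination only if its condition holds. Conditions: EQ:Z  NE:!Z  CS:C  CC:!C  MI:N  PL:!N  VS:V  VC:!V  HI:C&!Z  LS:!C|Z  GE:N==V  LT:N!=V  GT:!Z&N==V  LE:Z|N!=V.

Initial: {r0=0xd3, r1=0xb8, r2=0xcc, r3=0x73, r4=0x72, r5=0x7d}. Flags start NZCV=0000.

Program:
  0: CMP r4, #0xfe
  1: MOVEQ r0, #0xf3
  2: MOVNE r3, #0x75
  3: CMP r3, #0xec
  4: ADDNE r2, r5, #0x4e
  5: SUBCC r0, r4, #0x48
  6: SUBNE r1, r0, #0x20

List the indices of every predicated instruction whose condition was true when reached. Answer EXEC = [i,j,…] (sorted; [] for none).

0: ✓ CMP  NZCV=0000
1: · MOVEQ
2: ✓ MOVNE  r3←0x75
3: ✓ CMP  NZCV=1001
4: ✓ ADDNE  r2←0xcb
5: ✓ SUBCC  r0←0x2a
6: ✓ SUBNE  r1←0x0a

EXEC = [2,4,5,6]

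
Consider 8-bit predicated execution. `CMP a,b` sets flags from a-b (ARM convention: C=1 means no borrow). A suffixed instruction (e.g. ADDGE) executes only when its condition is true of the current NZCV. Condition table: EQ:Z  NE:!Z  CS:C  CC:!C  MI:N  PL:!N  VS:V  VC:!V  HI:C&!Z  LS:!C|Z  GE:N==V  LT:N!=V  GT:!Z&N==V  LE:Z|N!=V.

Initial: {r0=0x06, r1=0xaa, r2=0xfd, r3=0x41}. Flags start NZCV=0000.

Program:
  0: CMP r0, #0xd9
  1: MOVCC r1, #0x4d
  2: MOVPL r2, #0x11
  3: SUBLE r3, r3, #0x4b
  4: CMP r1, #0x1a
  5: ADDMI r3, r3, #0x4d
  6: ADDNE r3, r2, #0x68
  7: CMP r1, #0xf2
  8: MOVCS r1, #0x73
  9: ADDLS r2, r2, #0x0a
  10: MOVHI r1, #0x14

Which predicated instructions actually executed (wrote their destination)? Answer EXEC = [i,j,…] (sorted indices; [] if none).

[0] flags=0000 → (cmp)
[1] flags=0000 CC?T → r1=0x4d
[2] flags=0000 PL?T → r2=0x11
[3] flags=0000 LE?F → skip
[4] flags=0010 → (cmp)
[5] flags=0010 MI?F → skip
[6] flags=0010 NE?T → r3=0x79
[7] flags=0000 → (cmp)
[8] flags=0000 CS?F → skip
[9] flags=0000 LS?T → r2=0x1b
[10] flags=0000 HI?F → skip

EXEC = [1,2,6,9]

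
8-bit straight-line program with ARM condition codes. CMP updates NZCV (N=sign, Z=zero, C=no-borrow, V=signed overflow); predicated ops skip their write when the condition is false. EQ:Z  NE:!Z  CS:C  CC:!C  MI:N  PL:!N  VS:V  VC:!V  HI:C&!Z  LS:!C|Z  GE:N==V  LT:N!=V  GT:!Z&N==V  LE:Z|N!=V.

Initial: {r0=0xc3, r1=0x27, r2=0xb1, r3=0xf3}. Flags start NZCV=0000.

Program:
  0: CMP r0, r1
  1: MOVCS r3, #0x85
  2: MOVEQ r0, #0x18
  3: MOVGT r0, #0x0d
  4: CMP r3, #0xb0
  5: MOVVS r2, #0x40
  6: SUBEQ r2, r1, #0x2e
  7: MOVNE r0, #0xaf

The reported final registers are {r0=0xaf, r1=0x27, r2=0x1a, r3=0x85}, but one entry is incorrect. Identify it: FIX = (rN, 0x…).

FIX = (r2, 0xb1)

[0] flags=1010 → (cmp)
[1] flags=1010 CS?T → r3=0x85
[2] flags=1010 EQ?F → skip
[3] flags=1010 GT?F → skip
[4] flags=1000 → (cmp)
[5] flags=1000 VS?F → skip
[6] flags=1000 EQ?F → skip
[7] flags=1000 NE?T → r0=0xaf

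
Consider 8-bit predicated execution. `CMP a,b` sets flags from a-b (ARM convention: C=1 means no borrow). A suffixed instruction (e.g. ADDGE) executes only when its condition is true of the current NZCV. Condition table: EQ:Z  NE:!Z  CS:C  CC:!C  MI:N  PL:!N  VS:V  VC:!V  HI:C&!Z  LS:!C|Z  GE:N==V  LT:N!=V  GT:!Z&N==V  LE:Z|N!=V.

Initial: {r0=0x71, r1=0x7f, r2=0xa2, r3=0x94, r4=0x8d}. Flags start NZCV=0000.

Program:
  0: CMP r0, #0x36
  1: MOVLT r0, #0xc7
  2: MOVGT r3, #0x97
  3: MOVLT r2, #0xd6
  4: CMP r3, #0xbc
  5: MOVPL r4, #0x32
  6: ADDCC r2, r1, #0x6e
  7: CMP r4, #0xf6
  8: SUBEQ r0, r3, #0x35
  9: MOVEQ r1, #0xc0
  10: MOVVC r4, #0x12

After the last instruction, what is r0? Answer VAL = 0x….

VAL = 0x71

0: ✓ CMP  NZCV=0010
1: · MOVLT
2: ✓ MOVGT  r3←0x97
3: · MOVLT
4: ✓ CMP  NZCV=1000
5: · MOVPL
6: ✓ ADDCC  r2←0xed
7: ✓ CMP  NZCV=1000
8: · SUBEQ
9: · MOVEQ
10: ✓ MOVVC  r4←0x12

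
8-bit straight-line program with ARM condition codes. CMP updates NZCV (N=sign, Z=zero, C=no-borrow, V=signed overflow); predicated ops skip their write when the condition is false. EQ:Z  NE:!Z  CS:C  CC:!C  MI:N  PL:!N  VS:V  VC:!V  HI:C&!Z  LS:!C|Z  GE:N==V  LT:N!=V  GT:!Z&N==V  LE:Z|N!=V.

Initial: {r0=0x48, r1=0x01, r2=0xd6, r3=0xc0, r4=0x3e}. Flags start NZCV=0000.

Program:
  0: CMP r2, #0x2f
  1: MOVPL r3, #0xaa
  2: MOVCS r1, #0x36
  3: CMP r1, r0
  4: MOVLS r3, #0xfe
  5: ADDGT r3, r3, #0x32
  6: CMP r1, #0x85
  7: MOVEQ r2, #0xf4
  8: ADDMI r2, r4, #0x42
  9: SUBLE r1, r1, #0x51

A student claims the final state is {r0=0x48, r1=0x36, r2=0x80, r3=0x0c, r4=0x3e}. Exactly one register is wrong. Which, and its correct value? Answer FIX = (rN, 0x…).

[0] flags=1010 → (cmp)
[1] flags=1010 PL?F → skip
[2] flags=1010 CS?T → r1=0x36
[3] flags=1000 → (cmp)
[4] flags=1000 LS?T → r3=0xfe
[5] flags=1000 GT?F → skip
[6] flags=1001 → (cmp)
[7] flags=1001 EQ?F → skip
[8] flags=1001 MI?T → r2=0x80
[9] flags=1001 LE?F → skip

FIX = (r3, 0xfe)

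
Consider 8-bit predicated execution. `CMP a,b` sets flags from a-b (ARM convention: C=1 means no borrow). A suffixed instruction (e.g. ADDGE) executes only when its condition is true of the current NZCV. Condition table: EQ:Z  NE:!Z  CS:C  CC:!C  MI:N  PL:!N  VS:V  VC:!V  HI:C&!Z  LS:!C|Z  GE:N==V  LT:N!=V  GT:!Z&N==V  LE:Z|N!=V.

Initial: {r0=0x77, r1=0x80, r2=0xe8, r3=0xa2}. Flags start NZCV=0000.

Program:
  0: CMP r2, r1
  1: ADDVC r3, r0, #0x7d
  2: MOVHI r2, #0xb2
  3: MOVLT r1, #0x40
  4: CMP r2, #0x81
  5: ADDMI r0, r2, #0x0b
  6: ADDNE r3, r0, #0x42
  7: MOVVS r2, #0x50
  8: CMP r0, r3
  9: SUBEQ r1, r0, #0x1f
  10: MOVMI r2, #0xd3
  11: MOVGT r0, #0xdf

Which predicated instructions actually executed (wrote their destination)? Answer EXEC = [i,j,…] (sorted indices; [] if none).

[0] flags=0010 → (cmp)
[1] flags=0010 VC?T → r3=0xf4
[2] flags=0010 HI?T → r2=0xb2
[3] flags=0010 LT?F → skip
[4] flags=0010 → (cmp)
[5] flags=0010 MI?F → skip
[6] flags=0010 NE?T → r3=0xb9
[7] flags=0010 VS?F → skip
[8] flags=1001 → (cmp)
[9] flags=1001 EQ?F → skip
[10] flags=1001 MI?T → r2=0xd3
[11] flags=1001 GT?T → r0=0xdf

EXEC = [1,2,6,10,11]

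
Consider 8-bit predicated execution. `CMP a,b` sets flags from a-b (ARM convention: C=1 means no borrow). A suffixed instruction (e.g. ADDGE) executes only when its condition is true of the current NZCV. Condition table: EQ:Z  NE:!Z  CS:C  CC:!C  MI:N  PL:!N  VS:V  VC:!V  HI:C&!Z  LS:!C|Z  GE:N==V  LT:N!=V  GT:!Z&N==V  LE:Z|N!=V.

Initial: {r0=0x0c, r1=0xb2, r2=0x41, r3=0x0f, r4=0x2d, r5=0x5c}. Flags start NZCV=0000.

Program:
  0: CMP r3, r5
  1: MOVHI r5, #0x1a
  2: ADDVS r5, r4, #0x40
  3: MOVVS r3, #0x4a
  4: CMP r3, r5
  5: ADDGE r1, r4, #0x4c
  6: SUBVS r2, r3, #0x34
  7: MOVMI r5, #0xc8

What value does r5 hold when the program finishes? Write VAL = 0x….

VAL = 0xc8

0: ✓ CMP  NZCV=1000
1: · MOVHI
2: · ADDVS
3: · MOVVS
4: ✓ CMP  NZCV=1000
5: · ADDGE
6: · SUBVS
7: ✓ MOVMI  r5←0xc8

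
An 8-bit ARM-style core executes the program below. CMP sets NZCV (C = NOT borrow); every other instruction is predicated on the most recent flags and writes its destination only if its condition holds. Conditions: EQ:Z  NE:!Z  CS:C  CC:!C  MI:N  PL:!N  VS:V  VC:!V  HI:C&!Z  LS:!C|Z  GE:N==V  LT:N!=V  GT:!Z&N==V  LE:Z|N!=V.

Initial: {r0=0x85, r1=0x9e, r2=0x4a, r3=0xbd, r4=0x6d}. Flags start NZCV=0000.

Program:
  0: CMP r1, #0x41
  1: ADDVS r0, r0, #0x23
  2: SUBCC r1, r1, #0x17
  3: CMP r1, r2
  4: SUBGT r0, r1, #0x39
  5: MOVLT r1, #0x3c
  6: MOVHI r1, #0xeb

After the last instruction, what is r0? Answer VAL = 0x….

VAL = 0xa8

0: ✓ CMP  NZCV=0011
1: ✓ ADDVS  r0←0xa8
2: · SUBCC
3: ✓ CMP  NZCV=0011
4: · SUBGT
5: ✓ MOVLT  r1←0x3c
6: ✓ MOVHI  r1←0xeb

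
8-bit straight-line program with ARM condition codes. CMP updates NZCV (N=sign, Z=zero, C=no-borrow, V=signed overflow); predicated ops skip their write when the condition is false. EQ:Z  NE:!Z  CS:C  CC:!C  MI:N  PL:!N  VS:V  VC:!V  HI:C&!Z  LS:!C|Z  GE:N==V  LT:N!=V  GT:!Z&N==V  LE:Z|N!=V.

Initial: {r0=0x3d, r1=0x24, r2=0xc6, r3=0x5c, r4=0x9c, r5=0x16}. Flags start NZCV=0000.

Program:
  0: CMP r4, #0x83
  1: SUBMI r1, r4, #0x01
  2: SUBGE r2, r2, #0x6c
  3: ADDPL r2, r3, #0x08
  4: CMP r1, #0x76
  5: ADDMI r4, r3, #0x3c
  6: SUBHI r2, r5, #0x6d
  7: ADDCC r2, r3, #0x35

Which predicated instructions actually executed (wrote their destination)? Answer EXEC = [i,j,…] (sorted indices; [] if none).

[0] flags=0010 → (cmp)
[1] flags=0010 MI?F → skip
[2] flags=0010 GE?T → r2=0x5a
[3] flags=0010 PL?T → r2=0x64
[4] flags=1000 → (cmp)
[5] flags=1000 MI?T → r4=0x98
[6] flags=1000 HI?F → skip
[7] flags=1000 CC?T → r2=0x91

EXEC = [2,3,5,7]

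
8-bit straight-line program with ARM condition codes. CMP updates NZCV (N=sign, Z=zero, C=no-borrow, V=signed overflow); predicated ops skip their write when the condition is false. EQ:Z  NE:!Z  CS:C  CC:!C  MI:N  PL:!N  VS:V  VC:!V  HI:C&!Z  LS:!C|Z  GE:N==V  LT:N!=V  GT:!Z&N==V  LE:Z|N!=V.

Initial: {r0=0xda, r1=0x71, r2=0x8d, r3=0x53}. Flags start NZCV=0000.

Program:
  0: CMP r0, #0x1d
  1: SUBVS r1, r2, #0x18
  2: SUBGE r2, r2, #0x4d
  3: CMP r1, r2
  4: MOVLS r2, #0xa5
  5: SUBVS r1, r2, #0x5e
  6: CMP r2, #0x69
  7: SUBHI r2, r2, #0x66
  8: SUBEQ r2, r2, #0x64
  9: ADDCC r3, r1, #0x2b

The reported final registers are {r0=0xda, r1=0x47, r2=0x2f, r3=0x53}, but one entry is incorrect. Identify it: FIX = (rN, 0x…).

[0] flags=1010 → (cmp)
[1] flags=1010 VS?F → skip
[2] flags=1010 GE?F → skip
[3] flags=1001 → (cmp)
[4] flags=1001 LS?T → r2=0xa5
[5] flags=1001 VS?T → r1=0x47
[6] flags=0011 → (cmp)
[7] flags=0011 HI?T → r2=0x3f
[8] flags=0011 EQ?F → skip
[9] flags=0011 CC?F → skip

FIX = (r2, 0x3f)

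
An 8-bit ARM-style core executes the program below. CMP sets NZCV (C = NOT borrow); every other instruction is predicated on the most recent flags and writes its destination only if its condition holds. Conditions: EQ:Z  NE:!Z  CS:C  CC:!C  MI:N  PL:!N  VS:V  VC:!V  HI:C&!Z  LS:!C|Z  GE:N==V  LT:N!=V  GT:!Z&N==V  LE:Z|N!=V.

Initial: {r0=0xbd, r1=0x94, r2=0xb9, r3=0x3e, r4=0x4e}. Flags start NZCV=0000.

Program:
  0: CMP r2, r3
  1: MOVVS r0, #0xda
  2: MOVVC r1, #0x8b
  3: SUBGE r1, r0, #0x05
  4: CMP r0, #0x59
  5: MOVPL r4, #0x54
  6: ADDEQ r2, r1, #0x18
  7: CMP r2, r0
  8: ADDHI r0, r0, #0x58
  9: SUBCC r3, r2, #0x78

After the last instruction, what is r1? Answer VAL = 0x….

[0] flags=0011 → (cmp)
[1] flags=0011 VS?T → r0=0xda
[2] flags=0011 VC?F → skip
[3] flags=0011 GE?F → skip
[4] flags=1010 → (cmp)
[5] flags=1010 PL?F → skip
[6] flags=1010 EQ?F → skip
[7] flags=1000 → (cmp)
[8] flags=1000 HI?F → skip
[9] flags=1000 CC?T → r3=0x41

VAL = 0x94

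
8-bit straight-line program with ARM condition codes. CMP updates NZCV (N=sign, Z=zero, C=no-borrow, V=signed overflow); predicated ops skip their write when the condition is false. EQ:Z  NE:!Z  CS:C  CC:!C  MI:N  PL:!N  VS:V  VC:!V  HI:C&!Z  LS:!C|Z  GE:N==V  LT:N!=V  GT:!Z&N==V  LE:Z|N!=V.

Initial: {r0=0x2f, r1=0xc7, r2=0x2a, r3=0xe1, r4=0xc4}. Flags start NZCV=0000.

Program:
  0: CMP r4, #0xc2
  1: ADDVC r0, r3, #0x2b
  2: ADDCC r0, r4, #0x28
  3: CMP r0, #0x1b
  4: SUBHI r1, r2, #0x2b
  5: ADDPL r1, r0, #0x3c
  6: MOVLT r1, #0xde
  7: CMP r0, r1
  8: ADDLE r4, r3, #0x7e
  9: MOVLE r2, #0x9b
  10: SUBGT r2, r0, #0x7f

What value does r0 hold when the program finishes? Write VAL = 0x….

0: ✓ CMP  NZCV=0010
1: ✓ ADDVC  r0←0x0c
2: · ADDCC
3: ✓ CMP  NZCV=1000
4: · SUBHI
5: · ADDPL
6: ✓ MOVLT  r1←0xde
7: ✓ CMP  NZCV=0000
8: · ADDLE
9: · MOVLE
10: ✓ SUBGT  r2←0x8d

VAL = 0x0c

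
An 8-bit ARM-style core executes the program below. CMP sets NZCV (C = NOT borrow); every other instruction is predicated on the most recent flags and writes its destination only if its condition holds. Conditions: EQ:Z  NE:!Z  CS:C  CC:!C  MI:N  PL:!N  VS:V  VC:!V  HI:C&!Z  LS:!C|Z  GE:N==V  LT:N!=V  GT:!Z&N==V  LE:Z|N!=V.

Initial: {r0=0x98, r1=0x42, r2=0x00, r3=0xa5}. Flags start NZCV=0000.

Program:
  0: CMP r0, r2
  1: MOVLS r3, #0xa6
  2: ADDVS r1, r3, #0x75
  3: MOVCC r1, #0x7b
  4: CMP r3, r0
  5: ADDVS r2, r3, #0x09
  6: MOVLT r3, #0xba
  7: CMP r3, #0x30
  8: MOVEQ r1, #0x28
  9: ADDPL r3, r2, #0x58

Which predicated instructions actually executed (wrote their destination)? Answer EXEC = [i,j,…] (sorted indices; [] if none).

EXEC = [9]

[0] flags=1010 → (cmp)
[1] flags=1010 LS?F → skip
[2] flags=1010 VS?F → skip
[3] flags=1010 CC?F → skip
[4] flags=0010 → (cmp)
[5] flags=0010 VS?F → skip
[6] flags=0010 LT?F → skip
[7] flags=0011 → (cmp)
[8] flags=0011 EQ?F → skip
[9] flags=0011 PL?T → r3=0x58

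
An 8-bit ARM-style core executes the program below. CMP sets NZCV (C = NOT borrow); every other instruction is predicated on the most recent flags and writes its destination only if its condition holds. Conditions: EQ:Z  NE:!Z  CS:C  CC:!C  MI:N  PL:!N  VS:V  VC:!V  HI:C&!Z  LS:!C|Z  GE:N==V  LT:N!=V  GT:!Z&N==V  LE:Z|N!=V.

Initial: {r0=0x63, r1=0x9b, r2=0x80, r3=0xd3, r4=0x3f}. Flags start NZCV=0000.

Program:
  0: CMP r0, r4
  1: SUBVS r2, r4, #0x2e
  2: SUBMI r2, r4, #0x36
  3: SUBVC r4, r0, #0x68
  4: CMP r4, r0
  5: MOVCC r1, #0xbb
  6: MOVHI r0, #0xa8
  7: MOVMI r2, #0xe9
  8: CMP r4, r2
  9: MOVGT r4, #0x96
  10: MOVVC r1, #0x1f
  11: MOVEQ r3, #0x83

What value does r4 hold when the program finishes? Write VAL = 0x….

0: ✓ CMP  NZCV=0010
1: · SUBVS
2: · SUBMI
3: ✓ SUBVC  r4←0xfb
4: ✓ CMP  NZCV=1010
5: · MOVCC
6: ✓ MOVHI  r0←0xa8
7: ✓ MOVMI  r2←0xe9
8: ✓ CMP  NZCV=0010
9: ✓ MOVGT  r4←0x96
10: ✓ MOVVC  r1←0x1f
11: · MOVEQ

VAL = 0x96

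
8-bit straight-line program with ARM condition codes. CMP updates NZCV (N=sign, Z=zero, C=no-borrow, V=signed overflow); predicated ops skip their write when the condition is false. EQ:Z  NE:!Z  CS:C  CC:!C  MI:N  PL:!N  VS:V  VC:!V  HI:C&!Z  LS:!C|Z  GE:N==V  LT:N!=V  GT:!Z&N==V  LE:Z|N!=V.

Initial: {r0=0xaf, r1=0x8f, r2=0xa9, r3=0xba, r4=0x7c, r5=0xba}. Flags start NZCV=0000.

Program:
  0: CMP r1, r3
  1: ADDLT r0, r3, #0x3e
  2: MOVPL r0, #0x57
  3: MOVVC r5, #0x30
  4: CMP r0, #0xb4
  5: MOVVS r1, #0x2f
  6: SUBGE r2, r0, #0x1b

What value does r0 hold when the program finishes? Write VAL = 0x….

[0] flags=1000 → (cmp)
[1] flags=1000 LT?T → r0=0xf8
[2] flags=1000 PL?F → skip
[3] flags=1000 VC?T → r5=0x30
[4] flags=0010 → (cmp)
[5] flags=0010 VS?F → skip
[6] flags=0010 GE?T → r2=0xdd

VAL = 0xf8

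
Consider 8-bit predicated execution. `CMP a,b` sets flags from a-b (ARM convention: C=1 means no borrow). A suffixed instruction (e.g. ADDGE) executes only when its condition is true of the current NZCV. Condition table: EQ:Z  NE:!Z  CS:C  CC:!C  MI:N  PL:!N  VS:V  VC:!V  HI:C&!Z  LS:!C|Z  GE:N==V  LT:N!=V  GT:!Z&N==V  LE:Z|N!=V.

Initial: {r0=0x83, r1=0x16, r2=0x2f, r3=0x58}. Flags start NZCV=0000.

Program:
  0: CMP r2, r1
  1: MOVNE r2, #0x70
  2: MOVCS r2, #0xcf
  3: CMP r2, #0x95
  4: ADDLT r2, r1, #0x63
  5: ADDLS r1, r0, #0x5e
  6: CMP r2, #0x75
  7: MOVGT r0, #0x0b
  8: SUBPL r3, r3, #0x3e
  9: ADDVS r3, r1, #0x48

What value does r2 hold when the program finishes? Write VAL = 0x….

0: ✓ CMP  NZCV=0010
1: ✓ MOVNE  r2←0x70
2: ✓ MOVCS  r2←0xcf
3: ✓ CMP  NZCV=0010
4: · ADDLT
5: · ADDLS
6: ✓ CMP  NZCV=0011
7: · MOVGT
8: ✓ SUBPL  r3←0x1a
9: ✓ ADDVS  r3←0x5e

VAL = 0xcf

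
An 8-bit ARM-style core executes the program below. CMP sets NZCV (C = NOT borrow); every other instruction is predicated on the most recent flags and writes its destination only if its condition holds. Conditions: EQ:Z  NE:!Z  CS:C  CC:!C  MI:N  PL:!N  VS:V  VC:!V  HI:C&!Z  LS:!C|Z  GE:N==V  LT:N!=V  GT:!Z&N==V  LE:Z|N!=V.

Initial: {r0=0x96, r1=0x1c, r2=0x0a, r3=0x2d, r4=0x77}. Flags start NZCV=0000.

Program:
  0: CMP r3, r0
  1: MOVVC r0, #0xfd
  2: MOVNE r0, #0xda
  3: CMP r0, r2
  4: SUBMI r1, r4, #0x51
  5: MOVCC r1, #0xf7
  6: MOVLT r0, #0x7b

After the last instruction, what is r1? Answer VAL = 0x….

VAL = 0x26

0: ✓ CMP  NZCV=1001
1: · MOVVC
2: ✓ MOVNE  r0←0xda
3: ✓ CMP  NZCV=1010
4: ✓ SUBMI  r1←0x26
5: · MOVCC
6: ✓ MOVLT  r0←0x7b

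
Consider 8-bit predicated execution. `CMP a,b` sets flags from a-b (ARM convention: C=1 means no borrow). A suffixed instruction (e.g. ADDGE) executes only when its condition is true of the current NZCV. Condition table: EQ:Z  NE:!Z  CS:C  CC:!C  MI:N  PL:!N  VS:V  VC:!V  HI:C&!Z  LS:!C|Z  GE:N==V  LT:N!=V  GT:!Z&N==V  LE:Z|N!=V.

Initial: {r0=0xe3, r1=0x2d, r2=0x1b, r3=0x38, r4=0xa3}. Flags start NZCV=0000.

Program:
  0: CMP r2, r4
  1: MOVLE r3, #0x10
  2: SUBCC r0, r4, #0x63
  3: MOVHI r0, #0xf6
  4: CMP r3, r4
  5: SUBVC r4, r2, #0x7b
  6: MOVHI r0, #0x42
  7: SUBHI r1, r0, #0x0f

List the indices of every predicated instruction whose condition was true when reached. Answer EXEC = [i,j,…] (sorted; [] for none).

EXEC = [2]

[0] flags=0000 → (cmp)
[1] flags=0000 LE?F → skip
[2] flags=0000 CC?T → r0=0x40
[3] flags=0000 HI?F → skip
[4] flags=1001 → (cmp)
[5] flags=1001 VC?F → skip
[6] flags=1001 HI?F → skip
[7] flags=1001 HI?F → skip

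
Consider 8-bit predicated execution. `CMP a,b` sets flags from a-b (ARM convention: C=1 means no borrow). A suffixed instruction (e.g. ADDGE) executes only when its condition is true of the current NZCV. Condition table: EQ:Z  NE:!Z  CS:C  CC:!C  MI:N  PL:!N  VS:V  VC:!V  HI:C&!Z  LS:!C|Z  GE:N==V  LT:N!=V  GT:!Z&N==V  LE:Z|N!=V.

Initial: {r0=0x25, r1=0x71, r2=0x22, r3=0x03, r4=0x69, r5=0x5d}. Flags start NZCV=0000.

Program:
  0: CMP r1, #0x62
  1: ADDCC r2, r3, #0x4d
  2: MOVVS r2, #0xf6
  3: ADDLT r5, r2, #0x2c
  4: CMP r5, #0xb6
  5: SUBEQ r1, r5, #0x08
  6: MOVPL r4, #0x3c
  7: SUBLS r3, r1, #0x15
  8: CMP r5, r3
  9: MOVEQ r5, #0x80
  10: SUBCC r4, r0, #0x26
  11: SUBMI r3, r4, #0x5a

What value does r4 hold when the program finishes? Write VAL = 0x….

[0] flags=0010 → (cmp)
[1] flags=0010 CC?F → skip
[2] flags=0010 VS?F → skip
[3] flags=0010 LT?F → skip
[4] flags=1001 → (cmp)
[5] flags=1001 EQ?F → skip
[6] flags=1001 PL?F → skip
[7] flags=1001 LS?T → r3=0x5c
[8] flags=0010 → (cmp)
[9] flags=0010 EQ?F → skip
[10] flags=0010 CC?F → skip
[11] flags=0010 MI?F → skip

VAL = 0x69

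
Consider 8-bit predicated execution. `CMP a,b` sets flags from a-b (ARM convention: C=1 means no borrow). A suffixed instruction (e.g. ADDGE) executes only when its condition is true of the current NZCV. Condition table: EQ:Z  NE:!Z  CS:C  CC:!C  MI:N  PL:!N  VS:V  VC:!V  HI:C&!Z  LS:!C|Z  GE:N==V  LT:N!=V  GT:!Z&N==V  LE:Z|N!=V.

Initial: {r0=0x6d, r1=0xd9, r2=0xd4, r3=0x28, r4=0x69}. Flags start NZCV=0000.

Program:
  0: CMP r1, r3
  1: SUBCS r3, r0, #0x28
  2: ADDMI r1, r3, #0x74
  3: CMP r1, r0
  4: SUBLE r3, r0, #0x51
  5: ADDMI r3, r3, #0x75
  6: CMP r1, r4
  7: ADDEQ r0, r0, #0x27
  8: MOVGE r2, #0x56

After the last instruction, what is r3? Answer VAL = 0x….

[0] flags=1010 → (cmp)
[1] flags=1010 CS?T → r3=0x45
[2] flags=1010 MI?T → r1=0xb9
[3] flags=0011 → (cmp)
[4] flags=0011 LE?T → r3=0x1c
[5] flags=0011 MI?F → skip
[6] flags=0011 → (cmp)
[7] flags=0011 EQ?F → skip
[8] flags=0011 GE?F → skip

VAL = 0x1c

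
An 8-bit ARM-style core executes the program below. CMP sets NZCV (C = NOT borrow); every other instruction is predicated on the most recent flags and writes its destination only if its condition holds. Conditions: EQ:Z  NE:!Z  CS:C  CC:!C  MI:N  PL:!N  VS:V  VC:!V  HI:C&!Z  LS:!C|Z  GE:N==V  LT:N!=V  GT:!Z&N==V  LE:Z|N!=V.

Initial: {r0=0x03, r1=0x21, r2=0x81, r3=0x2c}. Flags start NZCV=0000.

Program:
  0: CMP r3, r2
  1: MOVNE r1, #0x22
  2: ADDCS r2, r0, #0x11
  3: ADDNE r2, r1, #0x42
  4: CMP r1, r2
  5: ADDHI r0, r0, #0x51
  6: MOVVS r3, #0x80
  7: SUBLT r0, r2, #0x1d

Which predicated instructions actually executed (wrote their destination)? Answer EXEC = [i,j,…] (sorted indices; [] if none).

0: ✓ CMP  NZCV=1001
1: ✓ MOVNE  r1←0x22
2: · ADDCS
3: ✓ ADDNE  r2←0x64
4: ✓ CMP  NZCV=1000
5: · ADDHI
6: · MOVVS
7: ✓ SUBLT  r0←0x47

EXEC = [1,3,7]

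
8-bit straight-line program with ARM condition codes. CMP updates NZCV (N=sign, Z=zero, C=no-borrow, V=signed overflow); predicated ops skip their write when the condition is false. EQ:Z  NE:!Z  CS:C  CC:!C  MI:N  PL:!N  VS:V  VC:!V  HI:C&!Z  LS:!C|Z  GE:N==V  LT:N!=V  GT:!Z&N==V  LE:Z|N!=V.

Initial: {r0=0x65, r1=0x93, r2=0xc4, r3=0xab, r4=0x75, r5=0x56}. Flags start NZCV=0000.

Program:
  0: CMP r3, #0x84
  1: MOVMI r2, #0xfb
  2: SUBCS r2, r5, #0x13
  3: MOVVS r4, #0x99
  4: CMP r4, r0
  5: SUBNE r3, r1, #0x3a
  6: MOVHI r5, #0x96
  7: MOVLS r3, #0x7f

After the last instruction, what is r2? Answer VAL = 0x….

VAL = 0x43

0: ✓ CMP  NZCV=0010
1: · MOVMI
2: ✓ SUBCS  r2←0x43
3: · MOVVS
4: ✓ CMP  NZCV=0010
5: ✓ SUBNE  r3←0x59
6: ✓ MOVHI  r5←0x96
7: · MOVLS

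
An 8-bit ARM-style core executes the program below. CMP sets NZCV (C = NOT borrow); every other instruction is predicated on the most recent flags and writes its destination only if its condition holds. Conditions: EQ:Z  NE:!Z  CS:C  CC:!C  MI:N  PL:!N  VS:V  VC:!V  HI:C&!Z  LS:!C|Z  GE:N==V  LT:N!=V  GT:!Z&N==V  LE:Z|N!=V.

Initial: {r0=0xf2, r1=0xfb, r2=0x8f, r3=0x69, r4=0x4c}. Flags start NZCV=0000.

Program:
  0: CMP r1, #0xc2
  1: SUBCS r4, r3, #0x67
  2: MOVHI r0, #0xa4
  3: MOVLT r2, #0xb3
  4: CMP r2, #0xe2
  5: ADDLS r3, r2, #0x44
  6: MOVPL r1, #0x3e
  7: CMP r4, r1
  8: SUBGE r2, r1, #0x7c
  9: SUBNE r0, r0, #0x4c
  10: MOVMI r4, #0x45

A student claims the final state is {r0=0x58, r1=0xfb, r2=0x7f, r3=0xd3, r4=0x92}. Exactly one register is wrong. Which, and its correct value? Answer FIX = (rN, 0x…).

FIX = (r4, 0x02)

0: ✓ CMP  NZCV=0010
1: ✓ SUBCS  r4←0x02
2: ✓ MOVHI  r0←0xa4
3: · MOVLT
4: ✓ CMP  NZCV=1000
5: ✓ ADDLS  r3←0xd3
6: · MOVPL
7: ✓ CMP  NZCV=0000
8: ✓ SUBGE  r2←0x7f
9: ✓ SUBNE  r0←0x58
10: · MOVMI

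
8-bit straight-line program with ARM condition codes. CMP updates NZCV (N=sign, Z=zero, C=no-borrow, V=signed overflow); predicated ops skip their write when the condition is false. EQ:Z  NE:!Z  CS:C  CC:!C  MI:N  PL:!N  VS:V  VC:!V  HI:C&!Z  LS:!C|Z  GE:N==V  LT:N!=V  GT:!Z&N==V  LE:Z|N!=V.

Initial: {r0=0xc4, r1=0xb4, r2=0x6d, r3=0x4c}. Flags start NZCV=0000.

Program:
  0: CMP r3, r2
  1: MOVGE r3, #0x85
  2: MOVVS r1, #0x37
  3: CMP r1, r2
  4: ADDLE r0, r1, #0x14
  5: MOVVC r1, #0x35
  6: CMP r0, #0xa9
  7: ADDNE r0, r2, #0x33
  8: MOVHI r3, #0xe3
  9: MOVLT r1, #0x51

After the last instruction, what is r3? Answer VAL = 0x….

[0] flags=1000 → (cmp)
[1] flags=1000 GE?F → skip
[2] flags=1000 VS?F → skip
[3] flags=0011 → (cmp)
[4] flags=0011 LE?T → r0=0xc8
[5] flags=0011 VC?F → skip
[6] flags=0010 → (cmp)
[7] flags=0010 NE?T → r0=0xa0
[8] flags=0010 HI?T → r3=0xe3
[9] flags=0010 LT?F → skip

VAL = 0xe3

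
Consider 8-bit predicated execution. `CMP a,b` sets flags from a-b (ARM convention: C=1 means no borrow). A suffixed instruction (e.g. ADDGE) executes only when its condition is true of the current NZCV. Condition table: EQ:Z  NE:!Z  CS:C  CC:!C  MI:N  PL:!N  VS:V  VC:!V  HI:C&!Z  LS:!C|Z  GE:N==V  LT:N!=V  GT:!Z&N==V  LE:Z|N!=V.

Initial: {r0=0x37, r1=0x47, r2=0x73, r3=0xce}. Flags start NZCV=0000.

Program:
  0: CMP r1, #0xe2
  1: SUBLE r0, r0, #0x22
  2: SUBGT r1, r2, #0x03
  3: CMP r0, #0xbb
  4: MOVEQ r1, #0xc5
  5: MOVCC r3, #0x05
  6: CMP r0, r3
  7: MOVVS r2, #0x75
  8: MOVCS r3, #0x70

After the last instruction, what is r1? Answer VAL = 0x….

VAL = 0x70

[0] flags=0000 → (cmp)
[1] flags=0000 LE?F → skip
[2] flags=0000 GT?T → r1=0x70
[3] flags=0000 → (cmp)
[4] flags=0000 EQ?F → skip
[5] flags=0000 CC?T → r3=0x05
[6] flags=0010 → (cmp)
[7] flags=0010 VS?F → skip
[8] flags=0010 CS?T → r3=0x70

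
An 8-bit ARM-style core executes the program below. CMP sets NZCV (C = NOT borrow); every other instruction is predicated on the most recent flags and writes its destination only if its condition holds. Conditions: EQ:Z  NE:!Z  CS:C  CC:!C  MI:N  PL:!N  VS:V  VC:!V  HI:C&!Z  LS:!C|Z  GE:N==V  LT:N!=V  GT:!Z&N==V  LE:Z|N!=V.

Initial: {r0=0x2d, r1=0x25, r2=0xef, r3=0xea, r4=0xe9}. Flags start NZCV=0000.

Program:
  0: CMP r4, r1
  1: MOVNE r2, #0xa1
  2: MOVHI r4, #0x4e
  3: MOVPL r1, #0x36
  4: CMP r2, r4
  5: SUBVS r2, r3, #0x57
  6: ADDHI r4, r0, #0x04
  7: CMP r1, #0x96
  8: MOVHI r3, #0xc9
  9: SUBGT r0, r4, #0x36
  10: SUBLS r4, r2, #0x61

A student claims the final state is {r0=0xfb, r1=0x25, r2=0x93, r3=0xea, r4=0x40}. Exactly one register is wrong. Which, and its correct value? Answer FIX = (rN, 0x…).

FIX = (r4, 0x32)

[0] flags=1010 → (cmp)
[1] flags=1010 NE?T → r2=0xa1
[2] flags=1010 HI?T → r4=0x4e
[3] flags=1010 PL?F → skip
[4] flags=0011 → (cmp)
[5] flags=0011 VS?T → r2=0x93
[6] flags=0011 HI?T → r4=0x31
[7] flags=1001 → (cmp)
[8] flags=1001 HI?F → skip
[9] flags=1001 GT?T → r0=0xfb
[10] flags=1001 LS?T → r4=0x32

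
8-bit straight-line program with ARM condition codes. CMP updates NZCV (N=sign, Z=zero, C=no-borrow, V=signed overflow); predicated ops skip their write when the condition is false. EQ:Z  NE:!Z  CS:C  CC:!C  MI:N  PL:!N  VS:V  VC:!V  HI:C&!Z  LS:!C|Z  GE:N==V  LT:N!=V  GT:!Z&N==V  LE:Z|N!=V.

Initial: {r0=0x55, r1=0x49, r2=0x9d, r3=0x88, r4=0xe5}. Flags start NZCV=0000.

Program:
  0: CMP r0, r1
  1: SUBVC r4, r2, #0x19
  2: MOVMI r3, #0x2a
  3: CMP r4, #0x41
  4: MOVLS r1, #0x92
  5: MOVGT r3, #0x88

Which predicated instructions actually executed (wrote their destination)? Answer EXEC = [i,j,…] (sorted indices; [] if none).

EXEC = [1]

[0] flags=0010 → (cmp)
[1] flags=0010 VC?T → r4=0x84
[2] flags=0010 MI?F → skip
[3] flags=0011 → (cmp)
[4] flags=0011 LS?F → skip
[5] flags=0011 GT?F → skip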